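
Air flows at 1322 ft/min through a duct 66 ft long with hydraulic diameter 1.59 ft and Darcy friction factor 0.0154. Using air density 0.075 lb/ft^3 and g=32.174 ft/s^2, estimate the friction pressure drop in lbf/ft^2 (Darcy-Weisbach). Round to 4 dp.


v_fps = 1322/60 = 22.0333 ft/s
dp = 0.0154*(66/1.59)*0.075*22.0333^2/(2*32.174) = 0.3617 lbf/ft^2

0.3617 lbf/ft^2


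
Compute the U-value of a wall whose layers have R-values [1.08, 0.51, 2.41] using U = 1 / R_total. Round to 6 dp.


R_total = 1.08 + 0.51 + 2.41 = 4.00
U = 1/4.00 = 0.250000

0.250000


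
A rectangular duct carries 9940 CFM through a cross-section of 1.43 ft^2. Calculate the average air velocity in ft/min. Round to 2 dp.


V = 9940 / 1.43 = 6951.05 ft/min

6951.05 ft/min


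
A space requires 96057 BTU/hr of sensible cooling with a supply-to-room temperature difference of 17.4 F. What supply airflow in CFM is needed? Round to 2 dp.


CFM = 96057 / (1.08 * 17.4) = 5111.59

5111.59 CFM


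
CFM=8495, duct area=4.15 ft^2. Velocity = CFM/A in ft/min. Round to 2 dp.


V = 8495 / 4.15 = 2046.99 ft/min

2046.99 ft/min


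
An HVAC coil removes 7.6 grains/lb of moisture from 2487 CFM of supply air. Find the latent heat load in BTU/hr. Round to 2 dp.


Q = 0.68 * 2487 * 7.6 = 12852.82 BTU/hr

12852.82 BTU/hr


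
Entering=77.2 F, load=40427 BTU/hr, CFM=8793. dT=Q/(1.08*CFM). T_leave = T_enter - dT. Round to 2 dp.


dT = 40427/(1.08*8793) = 4.2571
T_leave = 77.2 - 4.2571 = 72.94 F

72.94 F


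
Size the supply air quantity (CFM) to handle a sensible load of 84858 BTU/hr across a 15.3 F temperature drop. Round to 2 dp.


CFM = 84858 / (1.08 * 15.3) = 5135.44

5135.44 CFM


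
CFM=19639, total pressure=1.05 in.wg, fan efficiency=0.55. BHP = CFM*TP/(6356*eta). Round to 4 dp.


BHP = 19639 * 1.05 / (6356 * 0.55) = 5.8988 hp

5.8988 hp


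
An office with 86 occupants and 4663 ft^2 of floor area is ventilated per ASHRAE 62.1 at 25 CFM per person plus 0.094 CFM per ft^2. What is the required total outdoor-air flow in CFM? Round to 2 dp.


Total = 86*25 + 4663*0.094 = 2588.32 CFM

2588.32 CFM


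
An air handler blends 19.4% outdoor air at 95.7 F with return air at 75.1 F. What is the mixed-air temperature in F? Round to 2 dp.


T_mix = 75.1 + (19.4/100)*(95.7-75.1) = 79.10 F

79.10 F


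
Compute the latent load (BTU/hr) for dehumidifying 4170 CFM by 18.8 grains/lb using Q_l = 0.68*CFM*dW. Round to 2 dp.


Q = 0.68 * 4170 * 18.8 = 53309.28 BTU/hr

53309.28 BTU/hr


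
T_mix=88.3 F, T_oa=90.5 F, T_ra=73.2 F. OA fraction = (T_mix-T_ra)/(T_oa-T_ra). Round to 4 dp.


frac = (88.3 - 73.2) / (90.5 - 73.2) = 0.8728

0.8728


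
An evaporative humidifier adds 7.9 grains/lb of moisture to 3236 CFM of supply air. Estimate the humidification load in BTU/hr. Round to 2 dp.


Q = 0.68 * 3236 * 7.9 = 17383.79 BTU/hr

17383.79 BTU/hr


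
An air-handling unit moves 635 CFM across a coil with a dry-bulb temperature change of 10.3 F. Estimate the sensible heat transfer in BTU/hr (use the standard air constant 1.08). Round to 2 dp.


Q = 1.08 * 635 * 10.3 = 7063.74 BTU/hr

7063.74 BTU/hr


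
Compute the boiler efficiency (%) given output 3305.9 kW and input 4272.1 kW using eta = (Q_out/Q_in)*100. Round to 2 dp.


eta = (3305.9/4272.1)*100 = 77.38 %

77.38 %


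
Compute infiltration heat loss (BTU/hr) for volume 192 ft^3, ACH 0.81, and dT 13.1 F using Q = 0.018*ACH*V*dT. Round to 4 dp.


Q = 0.018 * 0.81 * 192 * 13.1 = 36.6716 BTU/hr

36.6716 BTU/hr


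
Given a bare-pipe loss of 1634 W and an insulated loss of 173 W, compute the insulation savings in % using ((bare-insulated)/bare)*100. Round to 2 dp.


Savings = ((1634-173)/1634)*100 = 89.41 %

89.41 %


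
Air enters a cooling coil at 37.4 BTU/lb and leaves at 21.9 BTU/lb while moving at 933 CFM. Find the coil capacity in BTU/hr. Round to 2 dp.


Q = 4.5 * 933 * (37.4 - 21.9) = 65076.75 BTU/hr

65076.75 BTU/hr


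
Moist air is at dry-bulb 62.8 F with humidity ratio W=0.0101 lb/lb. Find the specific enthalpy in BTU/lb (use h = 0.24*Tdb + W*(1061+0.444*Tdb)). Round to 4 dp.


h = 0.24*62.8 + 0.0101*(1061+0.444*62.8) = 26.0697 BTU/lb

26.0697 BTU/lb


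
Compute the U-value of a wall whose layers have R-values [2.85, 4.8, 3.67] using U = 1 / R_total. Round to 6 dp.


R_total = 2.85 + 4.8 + 3.67 = 11.32
U = 1/11.32 = 0.088339

0.088339


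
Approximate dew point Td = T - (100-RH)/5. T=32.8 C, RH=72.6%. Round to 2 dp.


Td = 32.8 - (100-72.6)/5 = 27.32 C

27.32 C


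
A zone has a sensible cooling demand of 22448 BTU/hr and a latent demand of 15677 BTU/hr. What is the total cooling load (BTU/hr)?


Qt = 22448 + 15677 = 38125 BTU/hr

38125 BTU/hr


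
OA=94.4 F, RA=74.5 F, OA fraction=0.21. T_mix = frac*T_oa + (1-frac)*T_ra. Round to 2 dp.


T_mix = 0.21*94.4 + 0.79*74.5 = 78.68 F

78.68 F


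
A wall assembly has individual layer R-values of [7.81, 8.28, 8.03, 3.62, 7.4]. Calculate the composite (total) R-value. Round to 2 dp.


R_total = 7.81 + 8.28 + 8.03 + 3.62 + 7.4 = 35.14

35.14


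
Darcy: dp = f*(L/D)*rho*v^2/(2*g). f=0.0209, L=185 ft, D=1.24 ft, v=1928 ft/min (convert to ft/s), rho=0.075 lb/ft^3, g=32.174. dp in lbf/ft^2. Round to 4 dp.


v_fps = 1928/60 = 32.1333 ft/s
dp = 0.0209*(185/1.24)*0.075*32.1333^2/(2*32.174) = 3.7526 lbf/ft^2

3.7526 lbf/ft^2


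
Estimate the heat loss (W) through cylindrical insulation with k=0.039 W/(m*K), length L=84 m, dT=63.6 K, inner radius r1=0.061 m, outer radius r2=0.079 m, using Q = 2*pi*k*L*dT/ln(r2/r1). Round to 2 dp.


Q = 2*pi*0.039*84*63.6/ln(0.079/0.061) = 5062.86 W

5062.86 W


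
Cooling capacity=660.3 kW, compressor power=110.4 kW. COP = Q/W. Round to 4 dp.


COP = 660.3 / 110.4 = 5.9810

5.9810


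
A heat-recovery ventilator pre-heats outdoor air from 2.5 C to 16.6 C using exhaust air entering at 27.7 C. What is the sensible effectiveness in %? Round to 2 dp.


eff = (16.6-2.5)/(27.7-2.5)*100 = 55.95 %

55.95 %


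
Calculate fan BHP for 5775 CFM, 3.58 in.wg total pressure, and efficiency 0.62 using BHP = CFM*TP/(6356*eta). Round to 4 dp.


BHP = 5775 * 3.58 / (6356 * 0.62) = 5.2464 hp

5.2464 hp


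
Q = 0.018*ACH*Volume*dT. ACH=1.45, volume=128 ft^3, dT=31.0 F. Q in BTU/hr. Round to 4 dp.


Q = 0.018 * 1.45 * 128 * 31.0 = 103.5648 BTU/hr

103.5648 BTU/hr


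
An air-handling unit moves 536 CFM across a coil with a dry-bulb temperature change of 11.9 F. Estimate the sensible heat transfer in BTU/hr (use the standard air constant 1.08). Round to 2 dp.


Q = 1.08 * 536 * 11.9 = 6888.67 BTU/hr

6888.67 BTU/hr


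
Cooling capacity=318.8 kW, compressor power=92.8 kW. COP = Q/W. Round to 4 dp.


COP = 318.8 / 92.8 = 3.4353

3.4353


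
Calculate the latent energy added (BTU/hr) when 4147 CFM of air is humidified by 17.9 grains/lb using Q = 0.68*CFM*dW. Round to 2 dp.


Q = 0.68 * 4147 * 17.9 = 50477.28 BTU/hr

50477.28 BTU/hr


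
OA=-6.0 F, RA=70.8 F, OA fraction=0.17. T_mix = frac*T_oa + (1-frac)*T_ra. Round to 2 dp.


T_mix = 0.17*(-6.0) + 0.83*70.8 = 57.74 F

57.74 F


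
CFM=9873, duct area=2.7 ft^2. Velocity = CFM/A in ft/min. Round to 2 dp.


V = 9873 / 2.7 = 3656.67 ft/min

3656.67 ft/min


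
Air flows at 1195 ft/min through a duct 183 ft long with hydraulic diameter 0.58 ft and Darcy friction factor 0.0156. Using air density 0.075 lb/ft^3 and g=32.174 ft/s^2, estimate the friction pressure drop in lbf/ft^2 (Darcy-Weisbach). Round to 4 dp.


v_fps = 1195/60 = 19.9167 ft/s
dp = 0.0156*(183/0.58)*0.075*19.9167^2/(2*32.174) = 2.2757 lbf/ft^2

2.2757 lbf/ft^2


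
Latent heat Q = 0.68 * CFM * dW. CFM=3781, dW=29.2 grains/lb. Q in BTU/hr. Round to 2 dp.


Q = 0.68 * 3781 * 29.2 = 75075.54 BTU/hr

75075.54 BTU/hr


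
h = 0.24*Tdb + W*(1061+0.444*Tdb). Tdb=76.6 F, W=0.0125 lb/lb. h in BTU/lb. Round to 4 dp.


h = 0.24*76.6 + 0.0125*(1061+0.444*76.6) = 32.0716 BTU/lb

32.0716 BTU/lb


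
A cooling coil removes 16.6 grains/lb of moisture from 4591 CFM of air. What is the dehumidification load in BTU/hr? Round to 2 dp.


Q = 0.68 * 4591 * 16.6 = 51823.21 BTU/hr

51823.21 BTU/hr


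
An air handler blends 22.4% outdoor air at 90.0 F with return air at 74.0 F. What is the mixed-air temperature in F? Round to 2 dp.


T_mix = 74.0 + (22.4/100)*(90.0-74.0) = 77.58 F

77.58 F


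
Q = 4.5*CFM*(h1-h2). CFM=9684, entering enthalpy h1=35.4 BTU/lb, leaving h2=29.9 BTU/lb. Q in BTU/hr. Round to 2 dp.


Q = 4.5 * 9684 * (35.4 - 29.9) = 239679.00 BTU/hr

239679.00 BTU/hr


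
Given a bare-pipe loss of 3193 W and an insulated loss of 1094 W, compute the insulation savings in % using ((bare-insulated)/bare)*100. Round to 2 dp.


Savings = ((3193-1094)/3193)*100 = 65.74 %

65.74 %


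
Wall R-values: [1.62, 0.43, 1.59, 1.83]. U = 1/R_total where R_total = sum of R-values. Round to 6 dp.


R_total = 1.62 + 0.43 + 1.59 + 1.83 = 5.47
U = 1/5.47 = 0.182815

0.182815


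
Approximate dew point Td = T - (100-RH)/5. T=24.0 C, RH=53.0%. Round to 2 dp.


Td = 24.0 - (100-53.0)/5 = 14.60 C

14.60 C


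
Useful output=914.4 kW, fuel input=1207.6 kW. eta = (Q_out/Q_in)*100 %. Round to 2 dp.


eta = (914.4/1207.6)*100 = 75.72 %

75.72 %


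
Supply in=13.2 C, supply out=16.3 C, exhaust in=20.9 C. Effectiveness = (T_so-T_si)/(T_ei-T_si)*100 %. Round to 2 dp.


eff = (16.3-13.2)/(20.9-13.2)*100 = 40.26 %

40.26 %


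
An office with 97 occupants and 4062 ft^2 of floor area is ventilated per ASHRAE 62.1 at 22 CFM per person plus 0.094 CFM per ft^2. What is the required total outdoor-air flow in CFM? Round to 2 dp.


Total = 97*22 + 4062*0.094 = 2515.83 CFM

2515.83 CFM


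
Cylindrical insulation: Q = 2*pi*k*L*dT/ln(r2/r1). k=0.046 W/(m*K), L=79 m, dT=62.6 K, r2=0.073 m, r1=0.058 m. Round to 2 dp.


Q = 2*pi*0.046*79*62.6/ln(0.073/0.058) = 6214.13 W

6214.13 W


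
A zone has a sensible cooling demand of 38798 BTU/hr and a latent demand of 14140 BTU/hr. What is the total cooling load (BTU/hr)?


Qt = 38798 + 14140 = 52938 BTU/hr

52938 BTU/hr


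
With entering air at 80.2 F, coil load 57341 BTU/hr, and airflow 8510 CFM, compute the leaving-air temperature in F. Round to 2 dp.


dT = 57341/(1.08*8510) = 6.2390
T_leave = 80.2 - 6.2390 = 73.96 F

73.96 F


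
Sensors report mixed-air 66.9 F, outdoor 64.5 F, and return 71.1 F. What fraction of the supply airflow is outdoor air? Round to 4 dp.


frac = (66.9 - 71.1) / (64.5 - 71.1) = 0.6364

0.6364


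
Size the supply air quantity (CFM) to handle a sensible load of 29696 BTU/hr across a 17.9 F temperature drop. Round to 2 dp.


CFM = 29696 / (1.08 * 17.9) = 1536.11

1536.11 CFM


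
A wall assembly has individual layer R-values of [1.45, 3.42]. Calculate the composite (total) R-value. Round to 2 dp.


R_total = 1.45 + 3.42 = 4.87

4.87


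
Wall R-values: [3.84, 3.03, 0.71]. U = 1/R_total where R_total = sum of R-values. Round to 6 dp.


R_total = 3.84 + 3.03 + 0.71 = 7.58
U = 1/7.58 = 0.131926

0.131926


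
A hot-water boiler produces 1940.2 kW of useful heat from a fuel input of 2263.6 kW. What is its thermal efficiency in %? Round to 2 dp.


eta = (1940.2/2263.6)*100 = 85.71 %

85.71 %


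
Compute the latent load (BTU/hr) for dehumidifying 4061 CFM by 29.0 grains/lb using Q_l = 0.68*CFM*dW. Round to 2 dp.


Q = 0.68 * 4061 * 29.0 = 80082.92 BTU/hr

80082.92 BTU/hr


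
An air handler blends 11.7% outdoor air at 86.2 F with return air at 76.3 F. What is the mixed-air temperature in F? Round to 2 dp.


T_mix = 76.3 + (11.7/100)*(86.2-76.3) = 77.46 F

77.46 F


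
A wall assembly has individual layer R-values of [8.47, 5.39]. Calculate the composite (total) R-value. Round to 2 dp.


R_total = 8.47 + 5.39 = 13.86

13.86


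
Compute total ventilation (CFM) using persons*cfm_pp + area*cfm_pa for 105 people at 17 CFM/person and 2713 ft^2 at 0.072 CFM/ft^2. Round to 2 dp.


Total = 105*17 + 2713*0.072 = 1980.34 CFM

1980.34 CFM


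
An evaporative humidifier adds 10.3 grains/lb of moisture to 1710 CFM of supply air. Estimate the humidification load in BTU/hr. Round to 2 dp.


Q = 0.68 * 1710 * 10.3 = 11976.84 BTU/hr

11976.84 BTU/hr


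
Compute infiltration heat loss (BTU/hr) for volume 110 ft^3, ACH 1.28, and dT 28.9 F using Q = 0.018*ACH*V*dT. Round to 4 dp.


Q = 0.018 * 1.28 * 110 * 28.9 = 73.2442 BTU/hr

73.2442 BTU/hr


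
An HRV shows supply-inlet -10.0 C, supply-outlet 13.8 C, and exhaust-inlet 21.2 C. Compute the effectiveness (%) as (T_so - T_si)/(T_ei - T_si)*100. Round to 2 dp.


eff = (13.8-(-10.0))/(21.2-(-10.0))*100 = 76.28 %

76.28 %


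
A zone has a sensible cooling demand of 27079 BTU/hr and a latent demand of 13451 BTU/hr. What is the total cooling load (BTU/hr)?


Qt = 27079 + 13451 = 40530 BTU/hr

40530 BTU/hr


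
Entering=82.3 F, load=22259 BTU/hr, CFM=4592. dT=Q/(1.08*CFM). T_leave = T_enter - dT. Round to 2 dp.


dT = 22259/(1.08*4592) = 4.4883
T_leave = 82.3 - 4.4883 = 77.81 F

77.81 F


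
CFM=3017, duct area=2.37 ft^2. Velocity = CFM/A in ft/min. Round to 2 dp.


V = 3017 / 2.37 = 1273.00 ft/min

1273.00 ft/min


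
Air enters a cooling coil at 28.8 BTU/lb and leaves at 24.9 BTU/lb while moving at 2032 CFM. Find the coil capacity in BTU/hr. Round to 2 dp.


Q = 4.5 * 2032 * (28.8 - 24.9) = 35661.60 BTU/hr

35661.60 BTU/hr


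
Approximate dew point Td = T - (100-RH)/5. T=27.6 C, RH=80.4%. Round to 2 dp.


Td = 27.6 - (100-80.4)/5 = 23.68 C

23.68 C


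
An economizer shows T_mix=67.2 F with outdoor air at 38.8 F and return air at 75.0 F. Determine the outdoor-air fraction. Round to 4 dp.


frac = (67.2 - 75.0) / (38.8 - 75.0) = 0.2155

0.2155


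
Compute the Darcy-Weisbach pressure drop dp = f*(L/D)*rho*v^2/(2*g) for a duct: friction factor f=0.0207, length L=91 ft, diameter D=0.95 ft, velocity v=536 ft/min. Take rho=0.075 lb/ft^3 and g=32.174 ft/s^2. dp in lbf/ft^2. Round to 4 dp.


v_fps = 536/60 = 8.9333 ft/s
dp = 0.0207*(91/0.95)*0.075*8.9333^2/(2*32.174) = 0.1844 lbf/ft^2

0.1844 lbf/ft^2


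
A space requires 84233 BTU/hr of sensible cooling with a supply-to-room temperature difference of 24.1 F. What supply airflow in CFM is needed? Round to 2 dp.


CFM = 84233 / (1.08 * 24.1) = 3236.25

3236.25 CFM


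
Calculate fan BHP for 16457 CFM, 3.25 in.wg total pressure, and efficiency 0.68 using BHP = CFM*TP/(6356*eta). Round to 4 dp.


BHP = 16457 * 3.25 / (6356 * 0.68) = 12.3749 hp

12.3749 hp


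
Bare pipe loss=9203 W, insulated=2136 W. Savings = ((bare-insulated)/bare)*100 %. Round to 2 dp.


Savings = ((9203-2136)/9203)*100 = 76.79 %

76.79 %


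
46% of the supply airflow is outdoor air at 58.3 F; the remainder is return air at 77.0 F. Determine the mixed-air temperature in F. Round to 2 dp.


T_mix = 0.46*58.3 + 0.54*77.0 = 68.40 F

68.40 F


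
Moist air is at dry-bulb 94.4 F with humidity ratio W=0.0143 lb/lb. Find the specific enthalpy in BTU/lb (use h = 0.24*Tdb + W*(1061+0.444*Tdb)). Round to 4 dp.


h = 0.24*94.4 + 0.0143*(1061+0.444*94.4) = 38.4277 BTU/lb

38.4277 BTU/lb


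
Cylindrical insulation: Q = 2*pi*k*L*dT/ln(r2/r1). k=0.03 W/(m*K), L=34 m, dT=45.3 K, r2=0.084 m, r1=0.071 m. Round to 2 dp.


Q = 2*pi*0.03*34*45.3/ln(0.084/0.071) = 1726.69 W

1726.69 W


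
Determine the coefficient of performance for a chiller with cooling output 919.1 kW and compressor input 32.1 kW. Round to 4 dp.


COP = 919.1 / 32.1 = 28.6324

28.6324


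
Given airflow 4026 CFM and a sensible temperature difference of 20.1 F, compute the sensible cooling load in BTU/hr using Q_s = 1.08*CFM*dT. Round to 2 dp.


Q = 1.08 * 4026 * 20.1 = 87396.41 BTU/hr

87396.41 BTU/hr


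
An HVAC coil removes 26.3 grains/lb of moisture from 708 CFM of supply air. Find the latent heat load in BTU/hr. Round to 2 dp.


Q = 0.68 * 708 * 26.3 = 12661.87 BTU/hr

12661.87 BTU/hr


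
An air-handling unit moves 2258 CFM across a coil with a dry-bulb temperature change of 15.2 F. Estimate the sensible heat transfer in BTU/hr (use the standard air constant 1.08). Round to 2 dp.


Q = 1.08 * 2258 * 15.2 = 37067.33 BTU/hr

37067.33 BTU/hr


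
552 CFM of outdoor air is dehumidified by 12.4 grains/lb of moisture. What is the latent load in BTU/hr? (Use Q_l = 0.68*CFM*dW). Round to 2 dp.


Q = 0.68 * 552 * 12.4 = 4654.46 BTU/hr

4654.46 BTU/hr


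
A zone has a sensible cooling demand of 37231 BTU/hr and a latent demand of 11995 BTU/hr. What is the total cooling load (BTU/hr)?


Qt = 37231 + 11995 = 49226 BTU/hr

49226 BTU/hr


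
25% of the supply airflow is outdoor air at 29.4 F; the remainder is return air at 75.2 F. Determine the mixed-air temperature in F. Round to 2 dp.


T_mix = 0.25*29.4 + 0.75*75.2 = 63.75 F

63.75 F


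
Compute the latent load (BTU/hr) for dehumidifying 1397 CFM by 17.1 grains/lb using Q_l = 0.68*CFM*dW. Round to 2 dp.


Q = 0.68 * 1397 * 17.1 = 16244.32 BTU/hr

16244.32 BTU/hr


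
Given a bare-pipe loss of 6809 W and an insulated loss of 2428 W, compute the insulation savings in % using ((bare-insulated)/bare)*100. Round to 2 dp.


Savings = ((6809-2428)/6809)*100 = 64.34 %

64.34 %


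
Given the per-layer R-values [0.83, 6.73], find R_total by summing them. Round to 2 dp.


R_total = 0.83 + 6.73 = 7.56

7.56


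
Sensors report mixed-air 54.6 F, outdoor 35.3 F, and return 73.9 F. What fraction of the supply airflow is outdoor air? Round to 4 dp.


frac = (54.6 - 73.9) / (35.3 - 73.9) = 0.5000

0.5000


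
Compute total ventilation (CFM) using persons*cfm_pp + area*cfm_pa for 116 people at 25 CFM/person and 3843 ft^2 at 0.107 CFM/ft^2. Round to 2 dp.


Total = 116*25 + 3843*0.107 = 3311.20 CFM

3311.20 CFM


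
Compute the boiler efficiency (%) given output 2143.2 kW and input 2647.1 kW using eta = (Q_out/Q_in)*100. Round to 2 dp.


eta = (2143.2/2647.1)*100 = 80.96 %

80.96 %


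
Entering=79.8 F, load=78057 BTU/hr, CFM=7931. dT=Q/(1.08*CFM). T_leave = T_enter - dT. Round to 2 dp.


dT = 78057/(1.08*7931) = 9.1130
T_leave = 79.8 - 9.1130 = 70.69 F

70.69 F


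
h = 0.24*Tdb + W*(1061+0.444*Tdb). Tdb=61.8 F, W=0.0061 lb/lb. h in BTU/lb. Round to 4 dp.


h = 0.24*61.8 + 0.0061*(1061+0.444*61.8) = 21.4715 BTU/lb

21.4715 BTU/lb


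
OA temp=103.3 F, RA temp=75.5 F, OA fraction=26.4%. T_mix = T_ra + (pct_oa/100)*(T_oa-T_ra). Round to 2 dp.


T_mix = 75.5 + (26.4/100)*(103.3-75.5) = 82.84 F

82.84 F


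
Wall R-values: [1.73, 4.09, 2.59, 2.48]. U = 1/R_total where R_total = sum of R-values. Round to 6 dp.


R_total = 1.73 + 4.09 + 2.59 + 2.48 = 10.89
U = 1/10.89 = 0.091827

0.091827


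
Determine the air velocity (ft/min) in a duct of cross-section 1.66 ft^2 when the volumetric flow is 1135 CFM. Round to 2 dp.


V = 1135 / 1.66 = 683.73 ft/min

683.73 ft/min


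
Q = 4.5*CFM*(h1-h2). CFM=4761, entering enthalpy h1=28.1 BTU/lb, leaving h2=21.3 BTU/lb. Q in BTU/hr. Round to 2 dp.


Q = 4.5 * 4761 * (28.1 - 21.3) = 145686.60 BTU/hr

145686.60 BTU/hr


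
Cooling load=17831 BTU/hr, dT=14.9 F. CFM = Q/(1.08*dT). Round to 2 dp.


CFM = 17831 / (1.08 * 14.9) = 1108.07

1108.07 CFM


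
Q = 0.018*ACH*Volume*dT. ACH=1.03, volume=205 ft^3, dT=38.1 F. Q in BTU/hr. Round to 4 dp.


Q = 0.018 * 1.03 * 205 * 38.1 = 144.8067 BTU/hr

144.8067 BTU/hr


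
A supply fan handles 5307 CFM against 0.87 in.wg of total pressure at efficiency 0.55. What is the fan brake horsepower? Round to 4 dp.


BHP = 5307 * 0.87 / (6356 * 0.55) = 1.3208 hp

1.3208 hp


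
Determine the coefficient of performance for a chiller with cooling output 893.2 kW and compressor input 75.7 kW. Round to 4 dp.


COP = 893.2 / 75.7 = 11.7992

11.7992


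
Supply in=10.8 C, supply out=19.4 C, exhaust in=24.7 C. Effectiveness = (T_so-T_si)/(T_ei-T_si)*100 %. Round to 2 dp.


eff = (19.4-10.8)/(24.7-10.8)*100 = 61.87 %

61.87 %


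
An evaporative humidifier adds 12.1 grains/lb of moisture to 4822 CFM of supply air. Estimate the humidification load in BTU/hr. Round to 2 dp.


Q = 0.68 * 4822 * 12.1 = 39675.42 BTU/hr

39675.42 BTU/hr


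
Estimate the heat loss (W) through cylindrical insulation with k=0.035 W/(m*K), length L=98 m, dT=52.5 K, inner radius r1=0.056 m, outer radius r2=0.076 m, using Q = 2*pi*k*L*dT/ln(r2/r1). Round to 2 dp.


Q = 2*pi*0.035*98*52.5/ln(0.076/0.056) = 3705.02 W

3705.02 W


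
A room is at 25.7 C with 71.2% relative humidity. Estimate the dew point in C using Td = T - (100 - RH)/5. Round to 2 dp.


Td = 25.7 - (100-71.2)/5 = 19.94 C

19.94 C


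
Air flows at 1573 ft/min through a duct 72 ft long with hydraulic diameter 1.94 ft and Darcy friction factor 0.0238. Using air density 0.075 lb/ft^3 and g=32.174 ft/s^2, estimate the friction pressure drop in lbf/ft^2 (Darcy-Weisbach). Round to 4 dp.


v_fps = 1573/60 = 26.2167 ft/s
dp = 0.0238*(72/1.94)*0.075*26.2167^2/(2*32.174) = 0.7076 lbf/ft^2

0.7076 lbf/ft^2


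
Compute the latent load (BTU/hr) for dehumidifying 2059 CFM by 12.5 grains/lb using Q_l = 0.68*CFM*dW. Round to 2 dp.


Q = 0.68 * 2059 * 12.5 = 17501.50 BTU/hr

17501.50 BTU/hr


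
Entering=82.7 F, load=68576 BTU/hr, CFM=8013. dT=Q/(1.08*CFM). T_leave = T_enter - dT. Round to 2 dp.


dT = 68576/(1.08*8013) = 7.9242
T_leave = 82.7 - 7.9242 = 74.78 F

74.78 F


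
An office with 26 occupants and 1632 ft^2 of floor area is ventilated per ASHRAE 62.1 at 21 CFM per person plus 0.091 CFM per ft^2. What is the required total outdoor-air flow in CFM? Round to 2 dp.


Total = 26*21 + 1632*0.091 = 694.51 CFM

694.51 CFM


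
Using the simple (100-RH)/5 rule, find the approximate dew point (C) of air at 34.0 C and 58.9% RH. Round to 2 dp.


Td = 34.0 - (100-58.9)/5 = 25.78 C

25.78 C


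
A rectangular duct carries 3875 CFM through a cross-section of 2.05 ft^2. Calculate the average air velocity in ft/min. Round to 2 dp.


V = 3875 / 2.05 = 1890.24 ft/min

1890.24 ft/min


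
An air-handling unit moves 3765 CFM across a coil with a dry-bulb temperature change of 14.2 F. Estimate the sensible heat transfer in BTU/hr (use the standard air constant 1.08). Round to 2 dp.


Q = 1.08 * 3765 * 14.2 = 57740.04 BTU/hr

57740.04 BTU/hr


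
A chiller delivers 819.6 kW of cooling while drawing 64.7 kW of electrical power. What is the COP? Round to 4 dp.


COP = 819.6 / 64.7 = 12.6677

12.6677


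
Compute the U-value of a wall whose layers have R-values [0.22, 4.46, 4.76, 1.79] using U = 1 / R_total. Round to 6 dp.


R_total = 0.22 + 4.46 + 4.76 + 1.79 = 11.23
U = 1/11.23 = 0.089047

0.089047


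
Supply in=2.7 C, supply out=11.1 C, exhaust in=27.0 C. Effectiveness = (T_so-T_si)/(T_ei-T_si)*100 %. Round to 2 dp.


eff = (11.1-2.7)/(27.0-2.7)*100 = 34.57 %

34.57 %


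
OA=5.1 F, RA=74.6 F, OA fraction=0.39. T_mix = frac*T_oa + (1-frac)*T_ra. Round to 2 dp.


T_mix = 0.39*5.1 + 0.61*74.6 = 47.50 F

47.50 F


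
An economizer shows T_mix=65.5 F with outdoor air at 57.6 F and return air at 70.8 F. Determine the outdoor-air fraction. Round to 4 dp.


frac = (65.5 - 70.8) / (57.6 - 70.8) = 0.4015

0.4015


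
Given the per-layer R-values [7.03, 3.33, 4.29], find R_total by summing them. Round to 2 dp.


R_total = 7.03 + 3.33 + 4.29 = 14.65

14.65


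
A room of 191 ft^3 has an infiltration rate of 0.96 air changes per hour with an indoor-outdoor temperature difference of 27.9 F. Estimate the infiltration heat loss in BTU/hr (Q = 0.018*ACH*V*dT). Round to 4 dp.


Q = 0.018 * 0.96 * 191 * 27.9 = 92.0834 BTU/hr

92.0834 BTU/hr


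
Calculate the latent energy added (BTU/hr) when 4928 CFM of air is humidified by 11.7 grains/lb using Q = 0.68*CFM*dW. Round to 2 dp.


Q = 0.68 * 4928 * 11.7 = 39207.17 BTU/hr

39207.17 BTU/hr


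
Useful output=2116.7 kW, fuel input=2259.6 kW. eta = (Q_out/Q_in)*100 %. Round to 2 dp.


eta = (2116.7/2259.6)*100 = 93.68 %

93.68 %


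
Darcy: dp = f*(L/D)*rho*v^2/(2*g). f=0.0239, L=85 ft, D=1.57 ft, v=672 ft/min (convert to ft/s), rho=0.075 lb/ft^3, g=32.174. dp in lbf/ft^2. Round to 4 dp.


v_fps = 672/60 = 11.2 ft/s
dp = 0.0239*(85/1.57)*0.075*11.2^2/(2*32.174) = 0.1892 lbf/ft^2

0.1892 lbf/ft^2


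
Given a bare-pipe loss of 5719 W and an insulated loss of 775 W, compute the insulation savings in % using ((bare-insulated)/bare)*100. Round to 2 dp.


Savings = ((5719-775)/5719)*100 = 86.45 %

86.45 %


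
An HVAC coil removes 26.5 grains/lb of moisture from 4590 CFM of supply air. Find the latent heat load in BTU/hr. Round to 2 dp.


Q = 0.68 * 4590 * 26.5 = 82711.80 BTU/hr

82711.80 BTU/hr


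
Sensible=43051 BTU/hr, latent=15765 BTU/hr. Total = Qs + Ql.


Qt = 43051 + 15765 = 58816 BTU/hr

58816 BTU/hr


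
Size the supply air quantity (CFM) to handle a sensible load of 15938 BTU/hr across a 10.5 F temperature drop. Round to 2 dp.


CFM = 15938 / (1.08 * 10.5) = 1405.47

1405.47 CFM


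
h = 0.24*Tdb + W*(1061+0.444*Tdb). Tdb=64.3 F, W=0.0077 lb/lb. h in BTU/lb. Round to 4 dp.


h = 0.24*64.3 + 0.0077*(1061+0.444*64.3) = 23.8215 BTU/lb

23.8215 BTU/lb


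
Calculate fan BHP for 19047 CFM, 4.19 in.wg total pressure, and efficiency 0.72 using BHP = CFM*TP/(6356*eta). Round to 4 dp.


BHP = 19047 * 4.19 / (6356 * 0.72) = 17.4391 hp

17.4391 hp


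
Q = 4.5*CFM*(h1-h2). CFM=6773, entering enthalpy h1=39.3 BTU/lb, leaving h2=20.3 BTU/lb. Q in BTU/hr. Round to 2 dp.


Q = 4.5 * 6773 * (39.3 - 20.3) = 579091.50 BTU/hr

579091.50 BTU/hr


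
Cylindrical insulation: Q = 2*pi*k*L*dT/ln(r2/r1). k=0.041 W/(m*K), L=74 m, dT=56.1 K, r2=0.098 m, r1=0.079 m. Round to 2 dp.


Q = 2*pi*0.041*74*56.1/ln(0.098/0.079) = 4962.17 W

4962.17 W


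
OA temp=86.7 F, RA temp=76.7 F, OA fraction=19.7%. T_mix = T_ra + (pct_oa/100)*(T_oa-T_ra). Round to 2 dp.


T_mix = 76.7 + (19.7/100)*(86.7-76.7) = 78.67 F

78.67 F


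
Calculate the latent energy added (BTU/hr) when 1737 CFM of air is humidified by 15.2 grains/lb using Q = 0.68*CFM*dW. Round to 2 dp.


Q = 0.68 * 1737 * 15.2 = 17953.63 BTU/hr

17953.63 BTU/hr


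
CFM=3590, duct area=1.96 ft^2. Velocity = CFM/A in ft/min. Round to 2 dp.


V = 3590 / 1.96 = 1831.63 ft/min

1831.63 ft/min


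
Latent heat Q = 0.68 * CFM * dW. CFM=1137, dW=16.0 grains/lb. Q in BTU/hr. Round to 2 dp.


Q = 0.68 * 1137 * 16.0 = 12370.56 BTU/hr

12370.56 BTU/hr


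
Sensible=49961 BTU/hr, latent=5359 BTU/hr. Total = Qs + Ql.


Qt = 49961 + 5359 = 55320 BTU/hr

55320 BTU/hr


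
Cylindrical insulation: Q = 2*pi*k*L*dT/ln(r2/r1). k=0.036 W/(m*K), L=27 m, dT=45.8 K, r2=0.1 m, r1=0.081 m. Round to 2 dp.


Q = 2*pi*0.036*27*45.8/ln(0.1/0.081) = 1327.41 W

1327.41 W


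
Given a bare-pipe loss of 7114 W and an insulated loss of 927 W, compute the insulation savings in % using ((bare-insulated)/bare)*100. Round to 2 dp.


Savings = ((7114-927)/7114)*100 = 86.97 %

86.97 %


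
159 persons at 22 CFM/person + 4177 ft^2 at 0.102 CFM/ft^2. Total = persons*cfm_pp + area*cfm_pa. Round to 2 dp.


Total = 159*22 + 4177*0.102 = 3924.05 CFM

3924.05 CFM


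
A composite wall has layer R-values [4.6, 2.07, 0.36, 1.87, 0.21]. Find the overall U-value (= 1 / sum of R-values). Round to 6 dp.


R_total = 4.6 + 2.07 + 0.36 + 1.87 + 0.21 = 9.11
U = 1/9.11 = 0.109769

0.109769


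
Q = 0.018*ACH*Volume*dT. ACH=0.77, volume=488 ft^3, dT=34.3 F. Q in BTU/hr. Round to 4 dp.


Q = 0.018 * 0.77 * 488 * 34.3 = 231.9942 BTU/hr

231.9942 BTU/hr


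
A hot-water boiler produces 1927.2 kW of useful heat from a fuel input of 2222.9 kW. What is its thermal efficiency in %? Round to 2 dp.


eta = (1927.2/2222.9)*100 = 86.70 %

86.70 %


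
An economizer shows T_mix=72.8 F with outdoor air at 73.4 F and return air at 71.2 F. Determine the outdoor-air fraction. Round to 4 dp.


frac = (72.8 - 71.2) / (73.4 - 71.2) = 0.7273

0.7273


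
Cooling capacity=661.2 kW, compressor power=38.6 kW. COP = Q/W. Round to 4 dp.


COP = 661.2 / 38.6 = 17.1295

17.1295


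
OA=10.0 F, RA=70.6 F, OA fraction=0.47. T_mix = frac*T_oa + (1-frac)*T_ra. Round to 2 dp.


T_mix = 0.47*10.0 + 0.53*70.6 = 42.12 F

42.12 F


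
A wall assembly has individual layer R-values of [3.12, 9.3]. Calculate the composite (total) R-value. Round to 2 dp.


R_total = 3.12 + 9.3 = 12.42

12.42


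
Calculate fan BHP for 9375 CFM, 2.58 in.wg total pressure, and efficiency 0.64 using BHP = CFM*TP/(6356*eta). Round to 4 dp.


BHP = 9375 * 2.58 / (6356 * 0.64) = 5.9460 hp

5.9460 hp


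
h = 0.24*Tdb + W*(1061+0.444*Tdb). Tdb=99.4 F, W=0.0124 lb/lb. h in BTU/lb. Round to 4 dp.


h = 0.24*99.4 + 0.0124*(1061+0.444*99.4) = 37.5597 BTU/lb

37.5597 BTU/lb


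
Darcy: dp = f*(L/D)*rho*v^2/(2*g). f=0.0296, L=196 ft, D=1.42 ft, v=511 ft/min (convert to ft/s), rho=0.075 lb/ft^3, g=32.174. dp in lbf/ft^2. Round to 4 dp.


v_fps = 511/60 = 8.5167 ft/s
dp = 0.0296*(196/1.42)*0.075*8.5167^2/(2*32.174) = 0.3454 lbf/ft^2

0.3454 lbf/ft^2


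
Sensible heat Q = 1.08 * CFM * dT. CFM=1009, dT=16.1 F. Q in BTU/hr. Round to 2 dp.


Q = 1.08 * 1009 * 16.1 = 17544.49 BTU/hr

17544.49 BTU/hr


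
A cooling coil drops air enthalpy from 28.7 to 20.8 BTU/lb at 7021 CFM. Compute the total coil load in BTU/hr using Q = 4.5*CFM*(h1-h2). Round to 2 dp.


Q = 4.5 * 7021 * (28.7 - 20.8) = 249596.55 BTU/hr

249596.55 BTU/hr


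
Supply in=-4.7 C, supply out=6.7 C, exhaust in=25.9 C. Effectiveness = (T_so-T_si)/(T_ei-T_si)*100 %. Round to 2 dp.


eff = (6.7-(-4.7))/(25.9-(-4.7))*100 = 37.25 %

37.25 %


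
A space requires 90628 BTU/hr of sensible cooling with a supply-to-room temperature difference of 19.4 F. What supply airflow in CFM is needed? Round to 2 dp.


CFM = 90628 / (1.08 * 19.4) = 4325.51

4325.51 CFM


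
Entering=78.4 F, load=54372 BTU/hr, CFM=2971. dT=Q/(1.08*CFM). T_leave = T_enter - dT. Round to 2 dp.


dT = 54372/(1.08*2971) = 16.9453
T_leave = 78.4 - 16.9453 = 61.45 F

61.45 F


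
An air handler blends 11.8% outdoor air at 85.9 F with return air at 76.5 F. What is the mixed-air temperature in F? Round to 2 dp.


T_mix = 76.5 + (11.8/100)*(85.9-76.5) = 77.61 F

77.61 F


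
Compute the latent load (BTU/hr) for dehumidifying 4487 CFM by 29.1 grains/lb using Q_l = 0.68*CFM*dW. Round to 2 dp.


Q = 0.68 * 4487 * 29.1 = 88788.76 BTU/hr

88788.76 BTU/hr


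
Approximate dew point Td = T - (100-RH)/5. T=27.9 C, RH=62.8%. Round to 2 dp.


Td = 27.9 - (100-62.8)/5 = 20.46 C

20.46 C


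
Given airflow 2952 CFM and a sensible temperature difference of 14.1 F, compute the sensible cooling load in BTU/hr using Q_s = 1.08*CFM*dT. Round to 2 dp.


Q = 1.08 * 2952 * 14.1 = 44953.06 BTU/hr

44953.06 BTU/hr


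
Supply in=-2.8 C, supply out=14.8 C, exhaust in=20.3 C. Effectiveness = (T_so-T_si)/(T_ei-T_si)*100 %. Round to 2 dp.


eff = (14.8-(-2.8))/(20.3-(-2.8))*100 = 76.19 %

76.19 %


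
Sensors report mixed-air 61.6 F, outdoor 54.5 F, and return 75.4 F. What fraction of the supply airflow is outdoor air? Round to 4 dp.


frac = (61.6 - 75.4) / (54.5 - 75.4) = 0.6603

0.6603


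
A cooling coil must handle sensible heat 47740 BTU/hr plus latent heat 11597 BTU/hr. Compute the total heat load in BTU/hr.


Qt = 47740 + 11597 = 59337 BTU/hr

59337 BTU/hr


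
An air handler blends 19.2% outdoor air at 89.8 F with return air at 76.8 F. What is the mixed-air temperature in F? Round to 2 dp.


T_mix = 76.8 + (19.2/100)*(89.8-76.8) = 79.30 F

79.30 F


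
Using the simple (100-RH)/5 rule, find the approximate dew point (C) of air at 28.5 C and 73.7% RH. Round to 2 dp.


Td = 28.5 - (100-73.7)/5 = 23.24 C

23.24 C


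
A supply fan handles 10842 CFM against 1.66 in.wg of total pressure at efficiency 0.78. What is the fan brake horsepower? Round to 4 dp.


BHP = 10842 * 1.66 / (6356 * 0.78) = 3.6303 hp

3.6303 hp


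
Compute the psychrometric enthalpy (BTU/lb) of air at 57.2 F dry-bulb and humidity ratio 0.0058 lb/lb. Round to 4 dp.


h = 0.24*57.2 + 0.0058*(1061+0.444*57.2) = 20.0291 BTU/lb

20.0291 BTU/lb


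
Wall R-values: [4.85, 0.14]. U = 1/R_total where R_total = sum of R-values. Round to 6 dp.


R_total = 4.85 + 0.14 = 4.99
U = 1/4.99 = 0.200401

0.200401


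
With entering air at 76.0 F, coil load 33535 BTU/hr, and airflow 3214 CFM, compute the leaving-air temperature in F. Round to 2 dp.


dT = 33535/(1.08*3214) = 9.6611
T_leave = 76.0 - 9.6611 = 66.34 F

66.34 F


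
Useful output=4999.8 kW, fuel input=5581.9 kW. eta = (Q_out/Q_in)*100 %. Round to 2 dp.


eta = (4999.8/5581.9)*100 = 89.57 %

89.57 %


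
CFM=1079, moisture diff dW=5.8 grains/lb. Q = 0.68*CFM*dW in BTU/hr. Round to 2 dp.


Q = 0.68 * 1079 * 5.8 = 4255.58 BTU/hr

4255.58 BTU/hr


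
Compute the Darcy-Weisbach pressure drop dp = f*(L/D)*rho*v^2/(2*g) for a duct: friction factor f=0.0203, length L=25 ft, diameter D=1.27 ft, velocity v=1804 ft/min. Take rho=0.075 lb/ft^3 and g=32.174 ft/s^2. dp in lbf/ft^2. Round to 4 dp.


v_fps = 1804/60 = 30.0667 ft/s
dp = 0.0203*(25/1.27)*0.075*30.0667^2/(2*32.174) = 0.4210 lbf/ft^2

0.4210 lbf/ft^2


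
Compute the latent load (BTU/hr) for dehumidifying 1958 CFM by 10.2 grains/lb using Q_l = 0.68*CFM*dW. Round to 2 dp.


Q = 0.68 * 1958 * 10.2 = 13580.69 BTU/hr

13580.69 BTU/hr


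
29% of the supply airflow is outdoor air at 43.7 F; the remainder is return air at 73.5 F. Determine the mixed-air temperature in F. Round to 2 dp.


T_mix = 0.29*43.7 + 0.71*73.5 = 64.86 F

64.86 F


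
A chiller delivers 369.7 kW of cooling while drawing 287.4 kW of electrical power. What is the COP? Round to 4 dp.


COP = 369.7 / 287.4 = 1.2864

1.2864


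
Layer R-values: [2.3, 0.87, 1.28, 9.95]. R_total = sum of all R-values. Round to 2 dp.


R_total = 2.3 + 0.87 + 1.28 + 9.95 = 14.40

14.40


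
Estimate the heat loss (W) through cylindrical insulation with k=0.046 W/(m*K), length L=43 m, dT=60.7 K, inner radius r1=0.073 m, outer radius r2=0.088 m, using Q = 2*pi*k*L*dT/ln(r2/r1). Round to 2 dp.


Q = 2*pi*0.046*43*60.7/ln(0.088/0.073) = 4036.81 W

4036.81 W


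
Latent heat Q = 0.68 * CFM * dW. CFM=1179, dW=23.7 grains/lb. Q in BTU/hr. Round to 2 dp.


Q = 0.68 * 1179 * 23.7 = 19000.76 BTU/hr

19000.76 BTU/hr


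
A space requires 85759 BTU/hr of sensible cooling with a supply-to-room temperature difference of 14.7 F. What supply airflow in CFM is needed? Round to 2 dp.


CFM = 85759 / (1.08 * 14.7) = 5401.80

5401.80 CFM


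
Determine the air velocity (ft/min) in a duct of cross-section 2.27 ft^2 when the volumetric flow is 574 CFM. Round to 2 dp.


V = 574 / 2.27 = 252.86 ft/min

252.86 ft/min


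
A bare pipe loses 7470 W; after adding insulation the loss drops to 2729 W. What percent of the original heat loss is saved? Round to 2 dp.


Savings = ((7470-2729)/7470)*100 = 63.47 %

63.47 %


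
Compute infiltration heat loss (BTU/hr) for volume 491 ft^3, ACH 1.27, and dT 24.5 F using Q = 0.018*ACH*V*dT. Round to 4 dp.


Q = 0.018 * 1.27 * 491 * 24.5 = 274.9944 BTU/hr

274.9944 BTU/hr


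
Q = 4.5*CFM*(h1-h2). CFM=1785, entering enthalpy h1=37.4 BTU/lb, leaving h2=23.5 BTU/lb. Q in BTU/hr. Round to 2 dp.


Q = 4.5 * 1785 * (37.4 - 23.5) = 111651.75 BTU/hr

111651.75 BTU/hr


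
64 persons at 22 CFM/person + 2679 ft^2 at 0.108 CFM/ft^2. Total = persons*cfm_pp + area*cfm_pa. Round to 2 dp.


Total = 64*22 + 2679*0.108 = 1697.33 CFM

1697.33 CFM


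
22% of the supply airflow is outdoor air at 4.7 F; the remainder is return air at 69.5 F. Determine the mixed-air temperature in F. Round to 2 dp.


T_mix = 0.22*4.7 + 0.78*69.5 = 55.24 F

55.24 F


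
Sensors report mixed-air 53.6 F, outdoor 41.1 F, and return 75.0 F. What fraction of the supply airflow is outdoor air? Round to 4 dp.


frac = (53.6 - 75.0) / (41.1 - 75.0) = 0.6313

0.6313


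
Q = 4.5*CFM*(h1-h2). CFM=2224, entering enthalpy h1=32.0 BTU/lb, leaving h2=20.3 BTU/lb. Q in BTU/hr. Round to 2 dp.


Q = 4.5 * 2224 * (32.0 - 20.3) = 117093.60 BTU/hr

117093.60 BTU/hr


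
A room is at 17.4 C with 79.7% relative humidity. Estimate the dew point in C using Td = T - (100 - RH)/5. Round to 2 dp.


Td = 17.4 - (100-79.7)/5 = 13.34 C

13.34 C


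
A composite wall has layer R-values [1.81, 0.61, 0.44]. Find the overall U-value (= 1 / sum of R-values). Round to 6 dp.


R_total = 1.81 + 0.61 + 0.44 = 2.86
U = 1/2.86 = 0.349650

0.349650


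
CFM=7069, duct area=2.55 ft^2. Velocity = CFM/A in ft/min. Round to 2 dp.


V = 7069 / 2.55 = 2772.16 ft/min

2772.16 ft/min


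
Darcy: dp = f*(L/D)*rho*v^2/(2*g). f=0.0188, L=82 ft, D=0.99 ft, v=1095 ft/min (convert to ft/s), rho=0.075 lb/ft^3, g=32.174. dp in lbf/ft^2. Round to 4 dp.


v_fps = 1095/60 = 18.25 ft/s
dp = 0.0188*(82/0.99)*0.075*18.25^2/(2*32.174) = 0.6045 lbf/ft^2

0.6045 lbf/ft^2


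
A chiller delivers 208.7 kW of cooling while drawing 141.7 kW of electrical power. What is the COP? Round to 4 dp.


COP = 208.7 / 141.7 = 1.4728

1.4728


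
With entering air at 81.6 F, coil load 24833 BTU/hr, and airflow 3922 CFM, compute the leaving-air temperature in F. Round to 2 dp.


dT = 24833/(1.08*3922) = 5.8627
T_leave = 81.6 - 5.8627 = 75.74 F

75.74 F


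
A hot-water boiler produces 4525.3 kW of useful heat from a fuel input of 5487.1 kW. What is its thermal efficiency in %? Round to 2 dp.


eta = (4525.3/5487.1)*100 = 82.47 %

82.47 %


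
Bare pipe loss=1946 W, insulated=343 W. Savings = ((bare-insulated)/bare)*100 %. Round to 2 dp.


Savings = ((1946-343)/1946)*100 = 82.37 %

82.37 %


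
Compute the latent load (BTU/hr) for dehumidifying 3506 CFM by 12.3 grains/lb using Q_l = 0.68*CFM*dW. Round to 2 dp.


Q = 0.68 * 3506 * 12.3 = 29324.18 BTU/hr

29324.18 BTU/hr


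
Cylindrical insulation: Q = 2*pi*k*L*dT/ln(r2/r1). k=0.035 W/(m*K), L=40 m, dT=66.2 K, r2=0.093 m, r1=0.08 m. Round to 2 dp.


Q = 2*pi*0.035*40*66.2/ln(0.093/0.08) = 3867.40 W

3867.40 W


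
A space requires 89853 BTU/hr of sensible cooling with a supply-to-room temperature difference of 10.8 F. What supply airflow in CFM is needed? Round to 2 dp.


CFM = 89853 / (1.08 * 10.8) = 7703.45

7703.45 CFM


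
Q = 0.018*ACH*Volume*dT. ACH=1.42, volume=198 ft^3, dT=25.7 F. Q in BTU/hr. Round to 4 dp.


Q = 0.018 * 1.42 * 198 * 25.7 = 130.0646 BTU/hr

130.0646 BTU/hr


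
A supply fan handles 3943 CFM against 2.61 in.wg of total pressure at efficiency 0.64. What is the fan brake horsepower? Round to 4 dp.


BHP = 3943 * 2.61 / (6356 * 0.64) = 2.5299 hp

2.5299 hp


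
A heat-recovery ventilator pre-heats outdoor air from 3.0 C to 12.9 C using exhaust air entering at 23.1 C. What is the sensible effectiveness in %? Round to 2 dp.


eff = (12.9-3.0)/(23.1-3.0)*100 = 49.25 %

49.25 %


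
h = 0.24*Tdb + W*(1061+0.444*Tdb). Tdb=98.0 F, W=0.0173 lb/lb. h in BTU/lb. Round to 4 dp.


h = 0.24*98.0 + 0.0173*(1061+0.444*98.0) = 42.6281 BTU/lb

42.6281 BTU/lb


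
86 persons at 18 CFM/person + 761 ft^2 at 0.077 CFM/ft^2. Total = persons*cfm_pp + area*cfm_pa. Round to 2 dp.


Total = 86*18 + 761*0.077 = 1606.60 CFM

1606.60 CFM


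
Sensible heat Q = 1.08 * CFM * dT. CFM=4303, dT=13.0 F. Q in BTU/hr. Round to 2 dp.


Q = 1.08 * 4303 * 13.0 = 60414.12 BTU/hr

60414.12 BTU/hr


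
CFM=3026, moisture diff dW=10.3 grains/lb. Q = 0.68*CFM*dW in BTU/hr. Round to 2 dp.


Q = 0.68 * 3026 * 10.3 = 21194.10 BTU/hr

21194.10 BTU/hr
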